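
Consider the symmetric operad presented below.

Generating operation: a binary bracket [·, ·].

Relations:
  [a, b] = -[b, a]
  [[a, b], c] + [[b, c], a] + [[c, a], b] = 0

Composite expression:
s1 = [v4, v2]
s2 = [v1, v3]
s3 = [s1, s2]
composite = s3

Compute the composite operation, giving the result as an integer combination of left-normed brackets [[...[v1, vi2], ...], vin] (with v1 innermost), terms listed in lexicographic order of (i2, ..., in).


[[[v1, v3], v2], v4] - [[[v1, v3], v4], v2]

A multilinear Lie element is pinned by v1-initial words (v1 innermost).
Composite bracket: [[v4, v2], [v1, v3]]
Full expansion: 8 signed words from ab - ba (2^3 = 8).
Words beginning with v1 determine it all:
  word v1v3v2v4 has sign +1, contributing +[[[v1, v3], v2], v4]
  word v1v3v4v2 has sign -1, contributing -[[[v1, v3], v4], v2]


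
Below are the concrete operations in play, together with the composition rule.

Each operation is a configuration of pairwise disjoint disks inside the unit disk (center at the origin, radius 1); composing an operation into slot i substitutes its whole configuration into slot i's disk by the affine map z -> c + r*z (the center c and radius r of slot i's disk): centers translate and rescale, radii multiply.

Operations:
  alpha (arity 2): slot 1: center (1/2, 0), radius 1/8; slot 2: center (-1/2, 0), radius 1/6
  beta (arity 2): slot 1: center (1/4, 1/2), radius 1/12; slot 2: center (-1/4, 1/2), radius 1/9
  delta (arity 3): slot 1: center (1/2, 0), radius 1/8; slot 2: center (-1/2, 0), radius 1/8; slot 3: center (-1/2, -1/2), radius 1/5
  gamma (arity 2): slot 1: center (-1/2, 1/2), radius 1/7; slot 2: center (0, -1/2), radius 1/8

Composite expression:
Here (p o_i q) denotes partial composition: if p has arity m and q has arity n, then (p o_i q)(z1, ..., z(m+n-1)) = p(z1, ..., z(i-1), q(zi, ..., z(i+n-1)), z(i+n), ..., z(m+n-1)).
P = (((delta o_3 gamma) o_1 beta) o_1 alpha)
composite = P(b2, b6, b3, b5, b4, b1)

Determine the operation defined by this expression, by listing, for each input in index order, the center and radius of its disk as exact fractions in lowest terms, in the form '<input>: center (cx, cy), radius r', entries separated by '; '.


b1: center (-1/2, -3/5), radius 1/40; b2: center (103/192, 1/16), radius 1/768; b3: center (15/32, 1/16), radius 1/72; b4: center (-3/5, -2/5), radius 1/35; b5: center (-1/2, 0), radius 1/8; b6: center (101/192, 1/16), radius 1/576


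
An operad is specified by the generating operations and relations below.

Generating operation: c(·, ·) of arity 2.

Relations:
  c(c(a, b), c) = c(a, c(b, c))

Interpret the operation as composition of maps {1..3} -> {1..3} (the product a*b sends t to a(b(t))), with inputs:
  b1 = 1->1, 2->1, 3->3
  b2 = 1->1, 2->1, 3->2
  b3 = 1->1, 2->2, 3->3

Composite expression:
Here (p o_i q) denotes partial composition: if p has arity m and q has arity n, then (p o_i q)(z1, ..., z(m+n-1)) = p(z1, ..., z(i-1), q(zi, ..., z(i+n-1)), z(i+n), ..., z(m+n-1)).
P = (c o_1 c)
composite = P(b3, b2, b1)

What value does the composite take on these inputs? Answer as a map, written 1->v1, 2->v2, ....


1->1, 2->1, 3->2

c(b3, b2) = 1->1, 2->1, 3->2
c(c(b3, b2), b1) = 1->1, 2->1, 3->2


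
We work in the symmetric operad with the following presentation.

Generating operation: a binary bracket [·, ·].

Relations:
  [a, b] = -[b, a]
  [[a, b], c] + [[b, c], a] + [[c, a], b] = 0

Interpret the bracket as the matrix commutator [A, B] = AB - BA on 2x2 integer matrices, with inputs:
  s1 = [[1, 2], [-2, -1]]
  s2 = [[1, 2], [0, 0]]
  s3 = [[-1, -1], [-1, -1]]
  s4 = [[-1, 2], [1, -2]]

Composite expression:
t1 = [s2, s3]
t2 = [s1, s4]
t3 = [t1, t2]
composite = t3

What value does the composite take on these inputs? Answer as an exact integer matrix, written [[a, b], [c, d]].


[[2, 4], [-4, -2]]

[s2, s3] = [[-2, -1], [1, 2]]
[s1, s4] = [[6, 2], [-4, -6]]
[[s2, s3], [s1, s4]] = [[2, 4], [-4, -2]]


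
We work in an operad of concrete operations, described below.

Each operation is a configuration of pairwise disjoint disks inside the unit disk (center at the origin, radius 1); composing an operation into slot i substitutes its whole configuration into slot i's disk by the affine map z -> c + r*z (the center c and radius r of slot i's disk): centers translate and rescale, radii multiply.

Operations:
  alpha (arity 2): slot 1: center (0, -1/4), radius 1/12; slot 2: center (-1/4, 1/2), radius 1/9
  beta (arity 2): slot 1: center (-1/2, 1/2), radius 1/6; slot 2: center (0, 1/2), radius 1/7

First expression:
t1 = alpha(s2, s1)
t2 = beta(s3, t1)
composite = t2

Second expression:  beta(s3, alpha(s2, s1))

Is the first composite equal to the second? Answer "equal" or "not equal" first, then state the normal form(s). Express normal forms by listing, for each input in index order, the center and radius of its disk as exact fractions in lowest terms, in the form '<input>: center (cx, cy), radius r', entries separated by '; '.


equal — both sides give s1: center (-1/28, 4/7), radius 1/63; s2: center (0, 13/28), radius 1/84; s3: center (-1/2, 1/2), radius 1/6

The first composite normalizes to s1: center (-1/28, 4/7), radius 1/63; s2: center (0, 13/28), radius 1/84; s3: center (-1/2, 1/2), radius 1/6
The second composite normalizes to s1: center (-1/28, 4/7), radius 1/63; s2: center (0, 13/28), radius 1/84; s3: center (-1/2, 1/2), radius 1/6
One common form — equal.


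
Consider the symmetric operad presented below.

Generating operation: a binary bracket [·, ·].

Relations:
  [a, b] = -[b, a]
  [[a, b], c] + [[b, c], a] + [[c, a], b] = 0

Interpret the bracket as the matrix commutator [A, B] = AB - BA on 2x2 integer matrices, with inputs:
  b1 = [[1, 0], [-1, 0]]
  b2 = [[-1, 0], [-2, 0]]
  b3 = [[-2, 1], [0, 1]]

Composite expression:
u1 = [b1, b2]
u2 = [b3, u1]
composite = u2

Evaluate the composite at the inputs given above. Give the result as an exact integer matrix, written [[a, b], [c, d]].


[[3, 0], [9, -3]]

[b1, b2] = [[0, 0], [3, 0]]
[b3, [b1, b2]] = [[3, 0], [9, -3]]


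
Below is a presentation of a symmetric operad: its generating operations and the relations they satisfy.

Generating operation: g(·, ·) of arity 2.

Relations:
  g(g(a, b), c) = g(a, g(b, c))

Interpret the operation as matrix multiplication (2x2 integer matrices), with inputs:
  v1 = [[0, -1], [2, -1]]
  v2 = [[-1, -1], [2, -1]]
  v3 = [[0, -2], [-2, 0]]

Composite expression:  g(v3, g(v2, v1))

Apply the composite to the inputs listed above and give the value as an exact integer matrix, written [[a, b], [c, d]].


g(v2, v1) = [[-2, 2], [-2, -1]]
g(v3, g(v2, v1)) = [[4, 2], [4, -4]]

[[4, 2], [4, -4]]


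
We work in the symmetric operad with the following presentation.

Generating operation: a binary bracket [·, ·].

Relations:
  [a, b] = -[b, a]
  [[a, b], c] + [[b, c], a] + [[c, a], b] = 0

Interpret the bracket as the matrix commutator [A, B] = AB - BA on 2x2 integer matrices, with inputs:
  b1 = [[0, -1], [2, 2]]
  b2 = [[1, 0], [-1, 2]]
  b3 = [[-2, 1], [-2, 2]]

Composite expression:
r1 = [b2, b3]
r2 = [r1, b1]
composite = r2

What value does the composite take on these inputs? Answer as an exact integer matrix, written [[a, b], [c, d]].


[[0, -4], [-8, 0]]

[b2, b3] = [[1, -1], [2, -1]]
[[b2, b3], b1] = [[0, -4], [-8, 0]]


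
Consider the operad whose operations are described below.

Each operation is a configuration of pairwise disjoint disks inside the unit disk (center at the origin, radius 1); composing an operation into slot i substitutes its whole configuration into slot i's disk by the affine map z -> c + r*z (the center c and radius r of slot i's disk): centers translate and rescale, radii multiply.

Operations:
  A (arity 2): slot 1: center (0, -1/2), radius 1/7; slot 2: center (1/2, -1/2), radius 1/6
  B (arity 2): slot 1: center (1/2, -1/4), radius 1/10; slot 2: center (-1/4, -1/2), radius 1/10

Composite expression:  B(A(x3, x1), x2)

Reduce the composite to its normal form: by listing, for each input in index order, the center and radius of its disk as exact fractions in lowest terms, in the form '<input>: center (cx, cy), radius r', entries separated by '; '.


x1: center (11/20, -3/10), radius 1/60; x2: center (-1/4, -1/2), radius 1/10; x3: center (1/2, -3/10), radius 1/70

Below B, radii multiply path by path; the x-disk centers shift.
tracing x3 down its 2-map path: center (1/2, -3/10), radius 1/70
tracing x1 down its 2-map path: center (11/20, -3/10), radius 1/60
tracing x2 down its 1-map path: center (-1/4, -1/2), radius 1/10


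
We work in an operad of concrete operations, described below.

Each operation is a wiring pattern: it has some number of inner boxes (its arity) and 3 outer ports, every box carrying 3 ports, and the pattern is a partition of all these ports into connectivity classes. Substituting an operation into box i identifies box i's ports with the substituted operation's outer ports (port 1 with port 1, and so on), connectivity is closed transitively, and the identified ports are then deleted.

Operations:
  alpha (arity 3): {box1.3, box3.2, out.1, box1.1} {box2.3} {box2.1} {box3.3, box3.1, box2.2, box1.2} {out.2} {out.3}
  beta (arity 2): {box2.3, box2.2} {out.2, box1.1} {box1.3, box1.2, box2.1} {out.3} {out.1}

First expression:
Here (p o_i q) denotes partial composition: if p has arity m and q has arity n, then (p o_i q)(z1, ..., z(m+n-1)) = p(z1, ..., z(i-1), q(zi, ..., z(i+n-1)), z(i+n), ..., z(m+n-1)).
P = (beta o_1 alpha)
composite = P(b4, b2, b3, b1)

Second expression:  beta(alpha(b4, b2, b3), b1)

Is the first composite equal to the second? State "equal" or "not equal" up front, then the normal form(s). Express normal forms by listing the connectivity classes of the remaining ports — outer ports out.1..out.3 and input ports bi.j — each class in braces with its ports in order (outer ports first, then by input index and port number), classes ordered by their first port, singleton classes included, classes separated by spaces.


equal; the common form is {out.1} {out.2, b3.2, b4.1, b4.3} {out.3} {b1.1} {b1.2, b1.3} {b2.1} {b2.2, b3.1, b3.3, b4.2} {b2.3}

Reducing the first expression gives {out.1} {out.2, b3.2, b4.1, b4.3} {out.3} {b1.1} {b1.2, b1.3} {b2.1} {b2.2, b3.1, b3.3, b4.2} {b2.3}
Reducing the second expression gives {out.1} {out.2, b3.2, b4.1, b4.3} {out.3} {b1.1} {b1.2, b1.3} {b2.1} {b2.2, b3.1, b3.3, b4.2} {b2.3}
One common form — equal.


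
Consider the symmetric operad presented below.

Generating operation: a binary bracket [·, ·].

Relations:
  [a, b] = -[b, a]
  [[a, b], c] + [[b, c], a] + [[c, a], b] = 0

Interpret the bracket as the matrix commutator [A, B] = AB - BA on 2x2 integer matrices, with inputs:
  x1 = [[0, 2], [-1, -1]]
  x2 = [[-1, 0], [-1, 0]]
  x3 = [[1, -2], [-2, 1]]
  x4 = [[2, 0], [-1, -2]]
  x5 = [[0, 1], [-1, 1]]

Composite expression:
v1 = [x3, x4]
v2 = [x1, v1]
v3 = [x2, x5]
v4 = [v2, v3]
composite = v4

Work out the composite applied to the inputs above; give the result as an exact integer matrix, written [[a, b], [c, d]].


[x3, x4] = [[2, 8], [-8, -2]]
[x1, [x3, x4]] = [[-8, 0], [4, 8]]
[x2, x5] = [[1, -1], [0, -1]]
[[x1, [x3, x4]], [x2, x5]] = [[4, 16], [8, -4]]

[[4, 16], [8, -4]]


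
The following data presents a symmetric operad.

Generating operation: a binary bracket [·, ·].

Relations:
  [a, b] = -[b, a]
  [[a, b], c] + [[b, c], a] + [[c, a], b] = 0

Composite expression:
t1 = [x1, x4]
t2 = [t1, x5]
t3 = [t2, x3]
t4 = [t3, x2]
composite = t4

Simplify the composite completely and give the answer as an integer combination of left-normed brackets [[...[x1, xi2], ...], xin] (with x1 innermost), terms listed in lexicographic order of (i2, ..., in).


[[[[x1, x4], x5], x3], x2]

Left-normed coefficients sit on the x1-initial expansion words.
Composite bracket: [[[[x1, x4], x5], x3], x2]
Under [a, b] = ab - ba we get 16 signed associative words (2^4 = 16).
Keep just the words that open with x1:
  sign of x1x4x5x3x2 is +1, so it contributes +[[[[x1, x4], x5], x3], x2]


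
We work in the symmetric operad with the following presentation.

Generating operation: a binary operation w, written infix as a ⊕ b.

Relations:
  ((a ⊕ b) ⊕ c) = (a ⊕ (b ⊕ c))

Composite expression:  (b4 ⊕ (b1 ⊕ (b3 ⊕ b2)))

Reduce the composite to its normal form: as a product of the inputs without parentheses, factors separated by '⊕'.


b4 ⊕ b1 ⊕ b3 ⊕ b2

Key point: w is associative — brackets drop, the b-order remains.
(b3 ⊕ b2) collapses to b3 ⊕ b2
(b1 ⊕ (b3 ⊕ b2)) collapses to b1 ⊕ b3 ⊕ b2
(b4 ⊕ (b1 ⊕ (b3 ⊕ b2))) collapses to b4 ⊕ b1 ⊕ b3 ⊕ b2


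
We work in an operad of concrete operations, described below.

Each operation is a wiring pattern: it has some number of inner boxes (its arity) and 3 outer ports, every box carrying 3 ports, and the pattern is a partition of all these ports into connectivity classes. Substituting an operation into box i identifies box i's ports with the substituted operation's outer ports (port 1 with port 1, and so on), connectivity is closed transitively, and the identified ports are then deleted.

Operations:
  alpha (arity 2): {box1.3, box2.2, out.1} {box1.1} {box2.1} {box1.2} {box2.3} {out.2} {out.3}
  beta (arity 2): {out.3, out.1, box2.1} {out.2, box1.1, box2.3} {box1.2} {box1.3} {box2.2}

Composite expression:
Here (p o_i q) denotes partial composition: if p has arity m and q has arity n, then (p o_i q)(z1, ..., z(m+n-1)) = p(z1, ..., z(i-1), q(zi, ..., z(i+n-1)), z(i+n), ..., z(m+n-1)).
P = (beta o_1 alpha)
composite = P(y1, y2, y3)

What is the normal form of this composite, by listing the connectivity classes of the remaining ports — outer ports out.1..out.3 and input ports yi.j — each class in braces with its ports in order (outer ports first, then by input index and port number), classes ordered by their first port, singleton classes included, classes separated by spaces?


{out.1, out.3, y3.1} {out.2, y1.3, y2.2, y3.3} {y1.1} {y1.2} {y2.1} {y2.3} {y3.2}

Connectivity passes through glued beta-boundaries; trace each wire chain.
stage alpha: inputs (y1, y2), connectivity {out.1, y1.3, y2.2} {out.2} {out.3} {y1.1} {y1.2} {y2.1} {y2.3}, out.j its boundary
stage beta: inputs (y1, y2, y3), connectivity {out.1, out.3, y3.1} {out.2, y1.3, y2.2, y3.3} {y1.1} {y1.2} {y2.1} {y2.3} {y3.2}, out.j its boundary


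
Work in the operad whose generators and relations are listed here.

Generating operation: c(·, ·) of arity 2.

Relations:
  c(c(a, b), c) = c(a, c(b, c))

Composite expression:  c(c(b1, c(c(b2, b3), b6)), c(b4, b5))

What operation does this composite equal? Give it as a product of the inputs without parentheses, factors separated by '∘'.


Under associativity of c, the answer is the b's in reading order.
c(b2, b3) spells out as b2 ∘ b3
c(c(b2, b3), b6) spells out as b2 ∘ b3 ∘ b6
c(b1, c(c(b2, b3), b6)) spells out as b1 ∘ b2 ∘ b3 ∘ b6
c(b4, b5) spells out as b4 ∘ b5
c(c(b1, c(c(b2, b3), b6)), c(b4, b5)) spells out as b1 ∘ b2 ∘ b3 ∘ b6 ∘ b4 ∘ b5

b1 ∘ b2 ∘ b3 ∘ b6 ∘ b4 ∘ b5


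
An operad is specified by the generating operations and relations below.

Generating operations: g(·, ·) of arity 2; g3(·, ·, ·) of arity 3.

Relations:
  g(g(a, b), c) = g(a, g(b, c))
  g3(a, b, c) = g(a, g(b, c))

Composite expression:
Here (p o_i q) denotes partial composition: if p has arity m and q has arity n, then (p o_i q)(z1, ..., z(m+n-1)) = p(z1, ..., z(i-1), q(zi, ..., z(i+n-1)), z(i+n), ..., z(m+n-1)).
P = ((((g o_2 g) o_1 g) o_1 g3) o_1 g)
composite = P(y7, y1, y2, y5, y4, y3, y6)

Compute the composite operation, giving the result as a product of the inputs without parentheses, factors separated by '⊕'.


Associativity of g dissolves the nesting; only the y-input order survives.
g(y7, y1) flattens to y7 ⊕ y1
g3(g(y7, y1), y2, y5) flattens to y7 ⊕ y1 ⊕ y2 ⊕ y5
g(g3(g(y7, y1), y2, y5), y4) flattens to y7 ⊕ y1 ⊕ y2 ⊕ y5 ⊕ y4
g(y3, y6) flattens to y3 ⊕ y6
g(g(g3(g(y7, y1), y2, y5), y4), g(y3, y6)) flattens to y7 ⊕ y1 ⊕ y2 ⊕ y5 ⊕ y4 ⊕ y3 ⊕ y6

y7 ⊕ y1 ⊕ y2 ⊕ y5 ⊕ y4 ⊕ y3 ⊕ y6


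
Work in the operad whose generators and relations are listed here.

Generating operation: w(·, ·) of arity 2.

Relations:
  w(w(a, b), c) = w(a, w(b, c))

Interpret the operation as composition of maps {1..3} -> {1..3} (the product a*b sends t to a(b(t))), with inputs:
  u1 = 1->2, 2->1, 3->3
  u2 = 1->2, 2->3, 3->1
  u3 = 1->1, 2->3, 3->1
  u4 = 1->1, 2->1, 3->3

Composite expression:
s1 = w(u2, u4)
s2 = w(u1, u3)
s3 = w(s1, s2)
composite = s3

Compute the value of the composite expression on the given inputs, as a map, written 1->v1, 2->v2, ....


1->2, 2->1, 3->2

w(u2, u4) = 1->2, 2->2, 3->1
w(u1, u3) = 1->2, 2->3, 3->2
w(w(u2, u4), w(u1, u3)) = 1->2, 2->1, 3->2


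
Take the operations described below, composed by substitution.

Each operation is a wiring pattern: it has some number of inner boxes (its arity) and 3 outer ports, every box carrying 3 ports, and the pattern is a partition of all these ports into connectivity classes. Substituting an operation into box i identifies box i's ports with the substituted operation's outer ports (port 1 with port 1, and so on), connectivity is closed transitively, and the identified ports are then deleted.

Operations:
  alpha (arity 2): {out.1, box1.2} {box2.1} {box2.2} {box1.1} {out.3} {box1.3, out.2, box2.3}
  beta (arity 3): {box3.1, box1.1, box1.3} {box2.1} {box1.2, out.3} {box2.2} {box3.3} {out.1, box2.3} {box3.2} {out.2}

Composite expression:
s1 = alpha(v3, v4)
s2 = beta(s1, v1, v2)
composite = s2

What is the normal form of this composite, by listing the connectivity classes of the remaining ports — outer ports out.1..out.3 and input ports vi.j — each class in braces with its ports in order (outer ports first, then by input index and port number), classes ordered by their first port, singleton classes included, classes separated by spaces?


{out.1, v1.3} {out.2} {out.3, v3.3, v4.3} {v1.1} {v1.2} {v2.1, v3.2} {v2.2} {v2.3} {v3.1} {v4.1} {v4.2}


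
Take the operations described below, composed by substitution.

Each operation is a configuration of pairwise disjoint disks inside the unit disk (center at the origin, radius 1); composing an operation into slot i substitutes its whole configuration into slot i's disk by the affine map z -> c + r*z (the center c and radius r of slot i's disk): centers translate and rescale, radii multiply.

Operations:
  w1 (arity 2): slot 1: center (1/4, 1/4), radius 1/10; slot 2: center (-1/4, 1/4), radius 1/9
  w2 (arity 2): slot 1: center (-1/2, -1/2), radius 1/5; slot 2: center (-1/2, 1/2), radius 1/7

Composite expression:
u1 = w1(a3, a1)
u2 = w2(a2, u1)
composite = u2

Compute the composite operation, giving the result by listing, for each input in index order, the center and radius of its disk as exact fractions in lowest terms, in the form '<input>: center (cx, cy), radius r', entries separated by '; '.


a1: center (-15/28, 15/28), radius 1/63; a2: center (-1/2, -1/2), radius 1/5; a3: center (-13/28, 15/28), radius 1/70

Nesting under w2 composes maps z -> c + r*z down each a-path.
a2: after 1 affine step, its disk has center (-1/2, -1/2), radius 1/5
a3: after 2 affine steps, its disk has center (-13/28, 15/28), radius 1/70
a1: after 2 affine steps, its disk has center (-15/28, 15/28), radius 1/63


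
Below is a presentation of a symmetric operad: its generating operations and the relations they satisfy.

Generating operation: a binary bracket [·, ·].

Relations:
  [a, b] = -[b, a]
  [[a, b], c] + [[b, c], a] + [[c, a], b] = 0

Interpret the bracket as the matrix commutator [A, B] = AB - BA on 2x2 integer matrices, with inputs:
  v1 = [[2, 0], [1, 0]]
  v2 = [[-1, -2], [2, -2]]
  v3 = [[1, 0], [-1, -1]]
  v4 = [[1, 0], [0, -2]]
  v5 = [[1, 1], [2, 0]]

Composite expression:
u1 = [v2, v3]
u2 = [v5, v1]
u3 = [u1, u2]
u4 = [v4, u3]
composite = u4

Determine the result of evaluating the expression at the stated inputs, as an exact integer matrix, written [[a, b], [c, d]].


[v2, v3] = [[2, 4], [5, -2]]
[v5, v1] = [[1, -2], [3, -1]]
[[v2, v3], [v5, v1]] = [[22, -16], [-2, -22]]
[v4, [[v2, v3], [v5, v1]]] = [[0, -48], [6, 0]]

[[0, -48], [6, 0]]


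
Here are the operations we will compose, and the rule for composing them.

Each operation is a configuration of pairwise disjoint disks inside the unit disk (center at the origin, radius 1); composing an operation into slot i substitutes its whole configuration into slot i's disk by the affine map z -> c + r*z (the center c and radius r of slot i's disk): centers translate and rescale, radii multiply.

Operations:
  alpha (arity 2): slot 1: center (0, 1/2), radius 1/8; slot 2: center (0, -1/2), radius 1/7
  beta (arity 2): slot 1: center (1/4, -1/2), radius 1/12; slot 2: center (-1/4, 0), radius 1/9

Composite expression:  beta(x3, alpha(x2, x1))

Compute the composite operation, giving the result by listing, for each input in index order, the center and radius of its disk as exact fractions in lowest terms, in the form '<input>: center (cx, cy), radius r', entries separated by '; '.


x1: center (-1/4, -1/18), radius 1/63; x2: center (-1/4, 1/18), radius 1/72; x3: center (1/4, -1/2), radius 1/12

Follow each x-input down from beta: c' goes to c + r*c', radius to r*r'.
x3 passes through 1 substitution, ending at center (1/4, -1/2), radius 1/12
x2 passes through 2 substitutions, ending at center (-1/4, 1/18), radius 1/72
x1 passes through 2 substitutions, ending at center (-1/4, -1/18), radius 1/63


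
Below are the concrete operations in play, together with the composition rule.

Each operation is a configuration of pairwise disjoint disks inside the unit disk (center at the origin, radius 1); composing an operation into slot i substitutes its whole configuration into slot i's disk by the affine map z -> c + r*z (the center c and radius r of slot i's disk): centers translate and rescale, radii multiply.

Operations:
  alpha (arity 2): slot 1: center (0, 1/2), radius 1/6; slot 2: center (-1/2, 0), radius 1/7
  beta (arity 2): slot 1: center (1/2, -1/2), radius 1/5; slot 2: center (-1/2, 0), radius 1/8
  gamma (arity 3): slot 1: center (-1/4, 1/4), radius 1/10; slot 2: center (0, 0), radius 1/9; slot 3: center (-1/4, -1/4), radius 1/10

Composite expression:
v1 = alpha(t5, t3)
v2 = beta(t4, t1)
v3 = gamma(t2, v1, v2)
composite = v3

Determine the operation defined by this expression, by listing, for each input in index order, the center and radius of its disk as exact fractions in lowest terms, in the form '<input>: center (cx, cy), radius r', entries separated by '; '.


Each t-disk chains the slot maps above it in gamma; radii multiply.
input t2: applying the 1 nested substitution gives center (-1/4, 1/4), radius 1/10
input t5: applying the 2 nested substitutions gives center (0, 1/18), radius 1/54
input t3: applying the 2 nested substitutions gives center (-1/18, 0), radius 1/63
input t4: applying the 2 nested substitutions gives center (-1/5, -3/10), radius 1/50
input t1: applying the 2 nested substitutions gives center (-3/10, -1/4), radius 1/80

t1: center (-3/10, -1/4), radius 1/80; t2: center (-1/4, 1/4), radius 1/10; t3: center (-1/18, 0), radius 1/63; t4: center (-1/5, -3/10), radius 1/50; t5: center (0, 1/18), radius 1/54


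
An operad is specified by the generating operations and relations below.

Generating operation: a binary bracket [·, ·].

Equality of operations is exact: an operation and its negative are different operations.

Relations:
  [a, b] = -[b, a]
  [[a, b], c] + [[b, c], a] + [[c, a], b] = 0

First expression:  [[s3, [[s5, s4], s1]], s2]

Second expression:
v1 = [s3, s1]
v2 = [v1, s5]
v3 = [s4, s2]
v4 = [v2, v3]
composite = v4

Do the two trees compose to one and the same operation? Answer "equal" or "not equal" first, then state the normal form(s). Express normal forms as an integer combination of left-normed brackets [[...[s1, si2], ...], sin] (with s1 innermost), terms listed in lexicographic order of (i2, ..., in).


not equal: they reduce to -[[[[s1, s4], s5], s3], s2] + [[[[s1, s5], s4], s3], s2] and [[[[s1, s3], s5], s2], s4] - [[[[s1, s3], s5], s4], s2]

The first expression, normalized: -[[[[s1, s4], s5], s3], s2] + [[[[s1, s5], s4], s3], s2]
The second expression, normalized: [[[[s1, s3], s5], s2], s4] - [[[[s1, s3], s5], s4], s2]
The forms do not match — not equal.


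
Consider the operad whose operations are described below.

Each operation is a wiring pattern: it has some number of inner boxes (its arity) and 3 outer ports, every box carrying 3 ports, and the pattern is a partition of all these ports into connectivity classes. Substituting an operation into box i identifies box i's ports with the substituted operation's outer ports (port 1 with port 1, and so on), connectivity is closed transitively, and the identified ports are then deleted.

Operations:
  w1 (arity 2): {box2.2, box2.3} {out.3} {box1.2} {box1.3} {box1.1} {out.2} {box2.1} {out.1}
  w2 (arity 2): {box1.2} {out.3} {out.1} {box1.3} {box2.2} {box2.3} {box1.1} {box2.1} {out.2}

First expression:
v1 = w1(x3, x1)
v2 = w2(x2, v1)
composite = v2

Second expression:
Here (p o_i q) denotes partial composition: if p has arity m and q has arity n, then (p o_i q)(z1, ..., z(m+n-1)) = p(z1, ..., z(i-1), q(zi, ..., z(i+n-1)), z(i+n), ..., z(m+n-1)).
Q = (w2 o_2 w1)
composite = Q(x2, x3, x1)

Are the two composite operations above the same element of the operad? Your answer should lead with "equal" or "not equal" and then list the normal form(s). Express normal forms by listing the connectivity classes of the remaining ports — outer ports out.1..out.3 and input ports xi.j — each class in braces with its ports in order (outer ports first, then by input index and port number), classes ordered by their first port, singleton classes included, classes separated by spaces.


equal: each reduces to {out.1} {out.2} {out.3} {x1.1} {x1.2, x1.3} {x2.1} {x2.2} {x2.3} {x3.1} {x3.2} {x3.3}

In normal form, the first expression is {out.1} {out.2} {out.3} {x1.1} {x1.2, x1.3} {x2.1} {x2.2} {x2.3} {x3.1} {x3.2} {x3.3}
In normal form, the second expression is {out.1} {out.2} {out.3} {x1.1} {x1.2, x1.3} {x2.1} {x2.2} {x2.3} {x3.1} {x3.2} {x3.3}
The forms coincide; equal.


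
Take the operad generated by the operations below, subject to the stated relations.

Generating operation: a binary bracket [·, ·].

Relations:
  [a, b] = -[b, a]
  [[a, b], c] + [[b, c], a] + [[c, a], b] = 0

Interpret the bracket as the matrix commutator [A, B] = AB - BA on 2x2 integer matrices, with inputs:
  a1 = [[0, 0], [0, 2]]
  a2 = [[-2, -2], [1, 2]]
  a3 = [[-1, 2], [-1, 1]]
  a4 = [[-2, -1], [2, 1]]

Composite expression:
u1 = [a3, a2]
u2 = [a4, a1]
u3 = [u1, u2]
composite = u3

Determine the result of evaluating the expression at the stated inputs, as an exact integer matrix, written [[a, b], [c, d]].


[a3, a2] = [[0, 12], [6, 0]]
[a4, a1] = [[0, -2], [-4, 0]]
[[a3, a2], [a4, a1]] = [[-36, 0], [0, 36]]

[[-36, 0], [0, 36]]


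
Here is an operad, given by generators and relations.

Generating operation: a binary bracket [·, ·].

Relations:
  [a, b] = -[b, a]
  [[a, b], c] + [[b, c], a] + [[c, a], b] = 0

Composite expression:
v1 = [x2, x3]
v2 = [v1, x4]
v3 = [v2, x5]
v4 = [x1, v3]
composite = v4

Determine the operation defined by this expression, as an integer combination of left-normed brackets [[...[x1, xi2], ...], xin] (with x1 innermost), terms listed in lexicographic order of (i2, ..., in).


[[[[x1, x2], x3], x4], x5] - [[[[x1, x3], x2], x4], x5] - [[[[x1, x4], x2], x3], x5] + [[[[x1, x4], x3], x2], x5] - [[[[x1, x5], x2], x3], x4] + [[[[x1, x5], x3], x2], x4] + [[[[x1, x5], x4], x2], x3] - [[[[x1, x5], x4], x3], x2]

Antisymmetry and Jacobi reduce to x1-anchored left-normed brackets.
Composite bracket: [x1, [[[x2, x3], x4], x5]]
The bracket unfolds into 16 signed words via [a, b] = ab - ba (2^4 = 16).
Coefficients come from the x1-initial words:
  sign of x1x2x3x4x5 is +1, so it contributes +[[[[x1, x2], x3], x4], x5]
  sign of x1x3x2x4x5 is -1, so it contributes -[[[[x1, x3], x2], x4], x5]
  sign of x1x4x2x3x5 is -1, so it contributes -[[[[x1, x4], x2], x3], x5]
  sign of x1x4x3x2x5 is +1, so it contributes +[[[[x1, x4], x3], x2], x5]
  sign of x1x5x2x3x4 is -1, so it contributes -[[[[x1, x5], x2], x3], x4]
  sign of x1x5x3x2x4 is +1, so it contributes +[[[[x1, x5], x3], x2], x4]
  sign of x1x5x4x2x3 is +1, so it contributes +[[[[x1, x5], x4], x2], x3]
  sign of x1x5x4x3x2 is -1, so it contributes -[[[[x1, x5], x4], x3], x2]


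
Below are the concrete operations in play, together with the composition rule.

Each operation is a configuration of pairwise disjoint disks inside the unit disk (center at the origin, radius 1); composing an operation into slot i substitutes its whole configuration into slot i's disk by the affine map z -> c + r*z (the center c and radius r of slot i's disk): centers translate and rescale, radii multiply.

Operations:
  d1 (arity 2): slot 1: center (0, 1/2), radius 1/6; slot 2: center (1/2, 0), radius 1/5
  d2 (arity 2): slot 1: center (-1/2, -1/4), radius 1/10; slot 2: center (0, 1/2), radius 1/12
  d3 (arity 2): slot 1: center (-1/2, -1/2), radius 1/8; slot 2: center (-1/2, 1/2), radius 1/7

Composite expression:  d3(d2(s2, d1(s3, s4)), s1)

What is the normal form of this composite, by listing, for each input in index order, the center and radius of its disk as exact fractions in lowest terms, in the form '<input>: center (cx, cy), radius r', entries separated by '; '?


s1: center (-1/2, 1/2), radius 1/7; s2: center (-9/16, -17/32), radius 1/80; s3: center (-1/2, -83/192), radius 1/576; s4: center (-95/192, -7/16), radius 1/480

Follow each s-input down from d3: c' goes to c + r*c', radius to r*r'.
s2: after 2 affine steps, its disk has center (-9/16, -17/32), radius 1/80
s3: after 3 affine steps, its disk has center (-1/2, -83/192), radius 1/576
s4: after 3 affine steps, its disk has center (-95/192, -7/16), radius 1/480
s1: after 1 affine step, its disk has center (-1/2, 1/2), radius 1/7


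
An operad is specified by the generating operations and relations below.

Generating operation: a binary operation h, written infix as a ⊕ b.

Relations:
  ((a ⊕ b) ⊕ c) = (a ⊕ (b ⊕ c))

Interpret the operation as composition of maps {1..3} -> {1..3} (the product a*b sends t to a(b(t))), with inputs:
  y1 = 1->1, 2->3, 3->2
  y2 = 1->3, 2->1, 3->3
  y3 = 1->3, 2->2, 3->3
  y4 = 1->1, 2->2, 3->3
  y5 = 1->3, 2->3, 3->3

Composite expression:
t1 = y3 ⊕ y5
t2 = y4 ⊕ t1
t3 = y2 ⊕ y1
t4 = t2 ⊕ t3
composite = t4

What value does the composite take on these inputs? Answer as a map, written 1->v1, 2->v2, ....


1->3, 2->3, 3->3

(y3 ⊕ y5) = 1->3, 2->3, 3->3
(y4 ⊕ (y3 ⊕ y5)) = 1->3, 2->3, 3->3
(y2 ⊕ y1) = 1->3, 2->3, 3->1
((y4 ⊕ (y3 ⊕ y5)) ⊕ (y2 ⊕ y1)) = 1->3, 2->3, 3->3


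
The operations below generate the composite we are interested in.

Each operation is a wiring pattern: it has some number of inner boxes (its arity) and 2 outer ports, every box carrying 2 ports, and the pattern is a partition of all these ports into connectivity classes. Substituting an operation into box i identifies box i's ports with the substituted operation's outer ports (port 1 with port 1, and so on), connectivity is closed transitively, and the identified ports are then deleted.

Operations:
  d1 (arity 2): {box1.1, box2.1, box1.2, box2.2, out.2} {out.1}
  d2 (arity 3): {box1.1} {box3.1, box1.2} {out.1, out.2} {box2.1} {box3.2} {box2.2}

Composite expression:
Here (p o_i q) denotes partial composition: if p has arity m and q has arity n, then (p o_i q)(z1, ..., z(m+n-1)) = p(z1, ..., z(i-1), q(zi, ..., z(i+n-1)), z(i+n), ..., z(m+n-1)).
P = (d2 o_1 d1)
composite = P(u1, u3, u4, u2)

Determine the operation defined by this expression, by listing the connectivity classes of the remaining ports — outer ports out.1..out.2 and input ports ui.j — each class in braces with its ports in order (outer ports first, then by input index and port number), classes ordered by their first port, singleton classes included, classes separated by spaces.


{out.1, out.2} {u1.1, u1.2, u2.1, u3.1, u3.2} {u2.2} {u4.1} {u4.2}

Connectivity passes through glued d2-boundaries; trace each wire chain.
after d1, the pattern on (u1, u3) reads {out.1} {out.2, u1.1, u1.2, u3.1, u3.2} (out.j = its outer ports)
after d2, the pattern on (u1, u3, u4, u2) reads {out.1, out.2} {u1.1, u1.2, u2.1, u3.1, u3.2} {u2.2} {u4.1} {u4.2} (out.j = its outer ports)


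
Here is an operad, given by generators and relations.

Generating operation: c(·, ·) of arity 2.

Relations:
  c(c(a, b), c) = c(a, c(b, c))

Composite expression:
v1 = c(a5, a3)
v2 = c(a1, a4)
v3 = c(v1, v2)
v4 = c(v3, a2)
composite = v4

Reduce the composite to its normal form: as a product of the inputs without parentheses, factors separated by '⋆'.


Associativity of c dissolves the nesting; only the a-input order survives.
c(a5, a3) flattens to a5 ⋆ a3
c(a1, a4) flattens to a1 ⋆ a4
c(c(a5, a3), c(a1, a4)) flattens to a5 ⋆ a3 ⋆ a1 ⋆ a4
c(c(c(a5, a3), c(a1, a4)), a2) flattens to a5 ⋆ a3 ⋆ a1 ⋆ a4 ⋆ a2

a5 ⋆ a3 ⋆ a1 ⋆ a4 ⋆ a2


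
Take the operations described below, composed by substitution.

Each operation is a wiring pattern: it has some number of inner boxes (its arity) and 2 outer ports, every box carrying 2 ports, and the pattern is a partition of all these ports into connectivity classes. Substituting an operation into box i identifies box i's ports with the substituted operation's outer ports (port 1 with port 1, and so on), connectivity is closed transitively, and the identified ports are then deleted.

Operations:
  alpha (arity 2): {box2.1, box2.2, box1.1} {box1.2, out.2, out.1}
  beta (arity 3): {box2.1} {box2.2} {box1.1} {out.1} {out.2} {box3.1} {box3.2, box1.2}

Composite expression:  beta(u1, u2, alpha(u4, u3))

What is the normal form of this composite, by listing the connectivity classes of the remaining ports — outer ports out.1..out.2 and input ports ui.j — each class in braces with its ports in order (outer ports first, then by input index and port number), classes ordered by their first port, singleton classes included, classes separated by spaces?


{out.1} {out.2} {u1.1} {u1.2, u4.2} {u2.1} {u2.2} {u3.1, u3.2, u4.1}

Connectivity passes through glued beta-boundaries; trace each wire chain.
composing alpha on (u4, u3), with out.j its own outer ports: {out.1, out.2, u4.2} {u3.1, u3.2, u4.1}
composing beta on (u1, u2, u4, u3), with out.j its own outer ports: {out.1} {out.2} {u1.1} {u1.2, u4.2} {u2.1} {u2.2} {u3.1, u3.2, u4.1}


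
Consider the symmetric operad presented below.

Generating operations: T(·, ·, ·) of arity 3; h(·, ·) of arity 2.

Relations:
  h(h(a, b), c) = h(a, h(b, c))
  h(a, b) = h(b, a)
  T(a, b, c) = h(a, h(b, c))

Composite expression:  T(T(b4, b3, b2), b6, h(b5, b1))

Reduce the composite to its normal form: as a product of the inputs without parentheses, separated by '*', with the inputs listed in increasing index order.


b1 * b2 * b3 * b4 * b5 * b6

Key point: T commutes, so take the b-inputs in any fixed order.
T(b4, b3, b2) flattens to b4 * b3 * b2
h(b5, b1) flattens to b5 * b1
T(T(b4, b3, b2), b6, h(b5, b1)) flattens to b4 * b3 * b2 * b6 * b5 * b1
putting the inputs in ascending order: b1 * b2 * b3 * b4 * b5 * b6


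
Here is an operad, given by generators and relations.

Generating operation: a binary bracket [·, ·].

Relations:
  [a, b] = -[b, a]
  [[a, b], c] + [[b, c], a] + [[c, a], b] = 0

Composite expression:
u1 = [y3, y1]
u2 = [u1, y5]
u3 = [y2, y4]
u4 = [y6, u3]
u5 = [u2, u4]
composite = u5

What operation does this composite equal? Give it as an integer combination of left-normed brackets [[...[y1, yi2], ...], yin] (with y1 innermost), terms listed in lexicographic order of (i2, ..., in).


[[[[[y1, y3], y5], y2], y4], y6] - [[[[[y1, y3], y5], y4], y2], y6] - [[[[[y1, y3], y5], y6], y2], y4] + [[[[[y1, y3], y5], y6], y4], y2]

Antisymmetry and Jacobi reduce to y1-anchored left-normed brackets.
Composite bracket: [[[y3, y1], y5], [y6, [y2, y4]]]
Each bracket splits as ab - ba, giving 32 signed words (2^5 = 32).
The y1-initial words carry the normal form:
  y1y3y5y2y4y6 (sign +1) contributes +[[[[[y1, y3], y5], y2], y4], y6]
  y1y3y5y4y2y6 (sign -1) contributes -[[[[[y1, y3], y5], y4], y2], y6]
  y1y3y5y6y2y4 (sign -1) contributes -[[[[[y1, y3], y5], y6], y2], y4]
  y1y3y5y6y4y2 (sign +1) contributes +[[[[[y1, y3], y5], y6], y4], y2]


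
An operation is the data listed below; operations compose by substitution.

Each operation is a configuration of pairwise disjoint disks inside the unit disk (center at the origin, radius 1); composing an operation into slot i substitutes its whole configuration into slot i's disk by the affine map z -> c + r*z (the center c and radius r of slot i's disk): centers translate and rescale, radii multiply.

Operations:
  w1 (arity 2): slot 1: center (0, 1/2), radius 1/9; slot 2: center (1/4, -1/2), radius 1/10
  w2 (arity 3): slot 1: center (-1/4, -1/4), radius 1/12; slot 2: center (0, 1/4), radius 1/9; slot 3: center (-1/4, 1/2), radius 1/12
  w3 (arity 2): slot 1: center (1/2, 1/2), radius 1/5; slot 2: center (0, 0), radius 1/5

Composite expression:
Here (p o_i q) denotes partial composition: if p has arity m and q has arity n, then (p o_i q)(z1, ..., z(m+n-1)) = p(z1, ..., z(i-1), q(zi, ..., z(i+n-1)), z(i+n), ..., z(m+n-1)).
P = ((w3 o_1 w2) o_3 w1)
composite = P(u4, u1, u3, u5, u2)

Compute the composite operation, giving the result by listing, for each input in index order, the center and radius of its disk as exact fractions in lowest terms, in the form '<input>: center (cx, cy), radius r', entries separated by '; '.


u1: center (1/2, 11/20), radius 1/45; u2: center (0, 0), radius 1/5; u3: center (9/20, 73/120), radius 1/540; u4: center (9/20, 9/20), radius 1/60; u5: center (109/240, 71/120), radius 1/600

Only the slot chain above each u matters under w3; compose those maps.
for u4, the 2-step affine chain lands on center (9/20, 9/20), radius 1/60
for u1, the 2-step affine chain lands on center (1/2, 11/20), radius 1/45
for u3, the 3-step affine chain lands on center (9/20, 73/120), radius 1/540
for u5, the 3-step affine chain lands on center (109/240, 71/120), radius 1/600
for u2, the 1-step affine chain lands on center (0, 0), radius 1/5


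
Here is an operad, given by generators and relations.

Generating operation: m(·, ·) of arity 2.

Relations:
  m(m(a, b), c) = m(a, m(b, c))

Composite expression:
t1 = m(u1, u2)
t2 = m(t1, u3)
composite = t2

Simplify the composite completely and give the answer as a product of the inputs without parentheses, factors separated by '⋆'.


All parenthesizations of m agree; list the u-inputs left to right.
m(u1, u2) spells out as u1 ⋆ u2
m(m(u1, u2), u3) spells out as u1 ⋆ u2 ⋆ u3

u1 ⋆ u2 ⋆ u3


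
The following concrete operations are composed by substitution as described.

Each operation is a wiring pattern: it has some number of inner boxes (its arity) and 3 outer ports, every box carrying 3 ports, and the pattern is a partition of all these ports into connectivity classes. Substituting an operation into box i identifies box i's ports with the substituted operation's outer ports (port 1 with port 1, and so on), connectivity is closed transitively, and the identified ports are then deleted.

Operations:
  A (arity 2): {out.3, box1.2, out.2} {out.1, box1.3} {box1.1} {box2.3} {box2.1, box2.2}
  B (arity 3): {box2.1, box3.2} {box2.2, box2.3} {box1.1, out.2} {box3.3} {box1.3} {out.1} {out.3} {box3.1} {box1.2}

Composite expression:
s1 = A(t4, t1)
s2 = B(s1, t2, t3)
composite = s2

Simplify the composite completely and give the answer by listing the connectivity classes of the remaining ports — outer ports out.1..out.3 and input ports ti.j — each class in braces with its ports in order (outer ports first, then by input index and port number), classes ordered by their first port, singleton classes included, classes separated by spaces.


{out.1} {out.2, t4.3} {out.3} {t1.1, t1.2} {t1.3} {t2.1, t3.2} {t2.2, t2.3} {t3.1} {t3.3} {t4.1} {t4.2}

Treat the ports identified at B as solder joints: merge, then drop.
stage A: inputs (t4, t1), connectivity {out.1, t4.3} {out.2, out.3, t4.2} {t1.1, t1.2} {t1.3} {t4.1}, out.j its boundary
stage B: inputs (t4, t1, t2, t3), connectivity {out.1} {out.2, t4.3} {out.3} {t1.1, t1.2} {t1.3} {t2.1, t3.2} {t2.2, t2.3} {t3.1} {t3.3} {t4.1} {t4.2}, out.j its boundary
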